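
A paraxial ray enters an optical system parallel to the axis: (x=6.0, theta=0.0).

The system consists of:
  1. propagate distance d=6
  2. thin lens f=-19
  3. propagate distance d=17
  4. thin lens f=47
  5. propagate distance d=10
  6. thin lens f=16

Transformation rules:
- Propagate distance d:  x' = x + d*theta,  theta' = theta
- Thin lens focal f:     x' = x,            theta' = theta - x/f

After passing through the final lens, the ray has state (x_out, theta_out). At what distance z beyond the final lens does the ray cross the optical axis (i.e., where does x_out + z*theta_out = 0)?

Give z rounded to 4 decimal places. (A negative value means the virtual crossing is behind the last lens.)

Answer: 17.7319

Derivation:
Initial: x=6.0000 theta=0.0000
After 1 (propagate distance d=6): x=6.0000 theta=0.0000
After 2 (thin lens f=-19): x=6.0000 theta=6/19 (≈0.3158)
After 3 (propagate distance d=17): x=216/19 (≈11.3684) theta=6/19 (≈0.3158)
After 4 (thin lens f=47): x=216/19 (≈11.3684) theta=66/893 (≈0.0739)
After 5 (propagate distance d=10): x=10812/893 (≈12.1075) theta=66/893 (≈0.0739)
After 6 (thin lens f=16): x=10812/893 (≈12.1075) theta=-2439/3572 (≈-0.6828)
z_focus = -x_out/theta_out = -(10812/893)/(-2439/3572) = 14416/813 ≈ 17.7319
Rounded to 4 decimal places: z = 17.7319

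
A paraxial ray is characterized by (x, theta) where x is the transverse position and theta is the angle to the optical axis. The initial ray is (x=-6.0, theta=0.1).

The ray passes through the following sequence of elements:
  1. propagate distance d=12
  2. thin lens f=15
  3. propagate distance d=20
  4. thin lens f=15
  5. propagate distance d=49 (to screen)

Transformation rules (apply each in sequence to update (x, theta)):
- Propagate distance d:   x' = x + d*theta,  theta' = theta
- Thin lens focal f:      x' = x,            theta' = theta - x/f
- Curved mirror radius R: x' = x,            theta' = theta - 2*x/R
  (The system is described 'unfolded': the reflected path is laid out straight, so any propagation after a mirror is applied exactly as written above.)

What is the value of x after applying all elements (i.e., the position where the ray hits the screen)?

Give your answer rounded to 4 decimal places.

Initial: x=-6.0000 theta=0.1000
After 1 (propagate distance d=12): x=-4.8000 theta=0.1000
After 2 (thin lens f=15): x=-4.8000 theta=0.4200
After 3 (propagate distance d=20): x=3.6000 theta=0.4200
After 4 (thin lens f=15): x=3.6000 theta=0.1800
After 5 (propagate distance d=49 (to screen)): x=12.4200 theta=0.1800
Rounded to 4 decimal places: x = 12.4200

Answer: 12.4200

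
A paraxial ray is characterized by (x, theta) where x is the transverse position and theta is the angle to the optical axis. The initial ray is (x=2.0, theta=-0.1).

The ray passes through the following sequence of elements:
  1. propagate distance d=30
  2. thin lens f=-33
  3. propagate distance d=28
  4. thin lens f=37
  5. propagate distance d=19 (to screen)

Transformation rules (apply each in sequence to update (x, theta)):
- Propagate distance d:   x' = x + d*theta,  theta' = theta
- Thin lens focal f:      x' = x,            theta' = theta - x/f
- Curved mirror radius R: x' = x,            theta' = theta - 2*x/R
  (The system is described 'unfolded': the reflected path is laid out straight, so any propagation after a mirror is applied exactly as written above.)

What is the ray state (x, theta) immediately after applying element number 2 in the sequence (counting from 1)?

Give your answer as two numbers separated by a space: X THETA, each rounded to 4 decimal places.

Answer: -1.0000 -0.1303

Derivation:
Initial: x=2.0000 theta=-0.1000
After 1 (propagate distance d=30): x=-1.0000 theta=-0.1000
After 2 (thin lens f=-33): x=-1.0000 theta=-43/330 (≈-0.1303)
Rounded to 4 decimal places: x = -1.0000, theta = -0.1303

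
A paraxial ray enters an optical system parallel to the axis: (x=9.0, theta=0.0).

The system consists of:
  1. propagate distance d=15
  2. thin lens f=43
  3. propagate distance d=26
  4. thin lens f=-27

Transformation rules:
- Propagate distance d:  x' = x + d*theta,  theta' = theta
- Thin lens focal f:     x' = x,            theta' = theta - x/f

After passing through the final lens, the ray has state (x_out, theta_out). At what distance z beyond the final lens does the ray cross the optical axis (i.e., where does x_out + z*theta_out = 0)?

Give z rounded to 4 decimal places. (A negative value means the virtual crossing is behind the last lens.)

Initial: x=9.0000 theta=0.0000
After 1 (propagate distance d=15): x=9.0000 theta=0.0000
After 2 (thin lens f=43): x=9.0000 theta=-9/43 (≈-0.2093)
After 3 (propagate distance d=26): x=153/43 (≈3.5581) theta=-9/43 (≈-0.2093)
After 4 (thin lens f=-27): x=153/43 (≈3.5581) theta=-10/129 (≈-0.0775)
z_focus = -x_out/theta_out = -(153/43)/(-10/129) = 45.9000
Rounded to 4 decimal places: z = 45.9000

Answer: 45.9000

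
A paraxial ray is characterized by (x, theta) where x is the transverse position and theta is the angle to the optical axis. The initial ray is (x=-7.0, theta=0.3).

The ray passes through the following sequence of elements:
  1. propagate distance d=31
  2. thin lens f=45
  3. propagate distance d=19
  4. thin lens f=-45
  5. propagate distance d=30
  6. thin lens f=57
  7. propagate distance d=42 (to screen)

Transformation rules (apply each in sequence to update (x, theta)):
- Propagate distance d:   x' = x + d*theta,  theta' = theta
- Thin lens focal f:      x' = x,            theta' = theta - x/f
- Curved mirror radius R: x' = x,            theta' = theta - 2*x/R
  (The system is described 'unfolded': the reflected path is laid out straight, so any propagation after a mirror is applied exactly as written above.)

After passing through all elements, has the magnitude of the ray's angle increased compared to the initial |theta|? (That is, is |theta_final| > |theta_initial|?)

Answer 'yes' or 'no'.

Answer: no

Derivation:
Initial: x=-7.0000 theta=0.3000
After 1 (propagate distance d=31): x=2.3000 theta=0.3000
After 2 (thin lens f=45): x=2.3000 theta=56/225 (≈0.2489)
After 3 (propagate distance d=19): x=3163/450 (≈7.0289) theta=56/225 (≈0.2489)
After 4 (thin lens f=-45): x=3163/450 (≈7.0289) theta=8203/20250 (≈0.4051)
After 5 (propagate distance d=30): x=5179/270 (≈19.1815) theta=8203/20250 (≈0.4051)
After 6 (thin lens f=57): x=5179/270 (≈19.1815) theta=4397/64125 (≈0.0686)
After 7 (propagate distance d=42 (to screen)): x=2829373/128250 (≈22.0614) theta=4397/64125 (≈0.0686)
|theta_initial|=0.3000 |theta_final|=4397/64125 (≈0.0686) -> not increased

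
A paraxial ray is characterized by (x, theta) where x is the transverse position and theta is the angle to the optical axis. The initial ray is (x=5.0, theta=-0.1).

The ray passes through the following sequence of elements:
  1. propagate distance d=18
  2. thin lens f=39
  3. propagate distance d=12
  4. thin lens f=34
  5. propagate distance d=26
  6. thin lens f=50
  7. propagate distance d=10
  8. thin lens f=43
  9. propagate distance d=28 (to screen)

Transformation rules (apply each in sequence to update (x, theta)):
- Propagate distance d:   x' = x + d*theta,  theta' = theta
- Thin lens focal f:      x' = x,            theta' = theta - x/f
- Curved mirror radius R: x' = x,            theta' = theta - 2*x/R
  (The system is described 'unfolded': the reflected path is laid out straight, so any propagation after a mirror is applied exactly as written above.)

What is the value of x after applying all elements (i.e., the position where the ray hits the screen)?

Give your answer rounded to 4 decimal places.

Initial: x=5.0000 theta=-0.1000
After 1 (propagate distance d=18): x=3.2000 theta=-0.1000
After 2 (thin lens f=39): x=3.2000 theta=-71/390 (≈-0.1821)
After 3 (propagate distance d=12): x=66/65 (≈1.0154) theta=-71/390 (≈-0.1821)
After 4 (thin lens f=34): x=66/65 (≈1.0154) theta=-281/1326 (≈-0.2119)
After 5 (propagate distance d=26): x=-14899/3315 (≈-4.4944) theta=-281/1326 (≈-0.2119)
After 6 (thin lens f=50): x=-14899/3315 (≈-4.4944) theta=-3371/27625 (≈-0.1220)
After 7 (propagate distance d=10): x=-94721/16575 (≈-5.7147) theta=-3371/27625 (≈-0.1220)
After 8 (thin lens f=43): x=-94721/16575 (≈-5.7147) theta=38746/3563625 (≈0.0109)
After 9 (propagate distance d=28 (to screen)): x=-6426709/1187875 (≈-5.4103) theta=38746/3563625 (≈0.0109)
Rounded to 4 decimal places: x = -5.4103

Answer: -5.4103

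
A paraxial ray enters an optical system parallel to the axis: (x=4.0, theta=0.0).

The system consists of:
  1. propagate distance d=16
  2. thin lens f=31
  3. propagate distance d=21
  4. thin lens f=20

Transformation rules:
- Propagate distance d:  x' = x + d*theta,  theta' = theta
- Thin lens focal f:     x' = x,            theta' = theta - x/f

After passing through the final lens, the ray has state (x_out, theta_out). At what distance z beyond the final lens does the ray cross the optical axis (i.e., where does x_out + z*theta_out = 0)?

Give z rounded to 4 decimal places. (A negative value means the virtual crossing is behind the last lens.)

Initial: x=4.0000 theta=0.0000
After 1 (propagate distance d=16): x=4.0000 theta=0.0000
After 2 (thin lens f=31): x=4.0000 theta=-4/31 (≈-0.1290)
After 3 (propagate distance d=21): x=40/31 (≈1.2903) theta=-4/31 (≈-0.1290)
After 4 (thin lens f=20): x=40/31 (≈1.2903) theta=-6/31 (≈-0.1935)
z_focus = -x_out/theta_out = -(40/31)/(-6/31) = 20/3 ≈ 6.6667
Rounded to 4 decimal places: z = 6.6667

Answer: 6.6667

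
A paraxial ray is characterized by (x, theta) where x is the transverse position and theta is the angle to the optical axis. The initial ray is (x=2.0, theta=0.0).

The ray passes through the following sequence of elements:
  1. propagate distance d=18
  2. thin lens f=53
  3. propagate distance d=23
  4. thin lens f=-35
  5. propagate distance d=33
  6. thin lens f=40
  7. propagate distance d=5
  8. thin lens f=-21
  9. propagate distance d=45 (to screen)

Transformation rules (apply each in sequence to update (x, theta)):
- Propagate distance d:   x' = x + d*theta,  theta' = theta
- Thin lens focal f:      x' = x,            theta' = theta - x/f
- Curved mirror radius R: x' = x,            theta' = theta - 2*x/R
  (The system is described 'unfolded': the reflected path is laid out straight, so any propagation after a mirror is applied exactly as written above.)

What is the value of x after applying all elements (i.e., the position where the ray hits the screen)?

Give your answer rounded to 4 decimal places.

Answer: 1.2232

Derivation:
Initial: x=2.0000 theta=0.0000
After 1 (propagate distance d=18): x=2.0000 theta=0.0000
After 2 (thin lens f=53): x=2.0000 theta=-2/53 (≈-0.0377)
After 3 (propagate distance d=23): x=60/53 (≈1.1321) theta=-2/53 (≈-0.0377)
After 4 (thin lens f=-35): x=60/53 (≈1.1321) theta=-2/371 (≈-0.0054)
After 5 (propagate distance d=33): x=354/371 (≈0.9542) theta=-2/371 (≈-0.0054)
After 6 (thin lens f=40): x=354/371 (≈0.9542) theta=-31/1060 (≈-0.0292)
After 7 (propagate distance d=5): x=1199/1484 (≈0.8080) theta=-31/1060 (≈-0.0292)
After 8 (thin lens f=-21): x=1199/1484 (≈0.8080) theta=719/77910 (≈0.0092)
After 9 (propagate distance d=45 (to screen)): x=12707/10388 (≈1.2232) theta=719/77910 (≈0.0092)
Rounded to 4 decimal places: x = 1.2232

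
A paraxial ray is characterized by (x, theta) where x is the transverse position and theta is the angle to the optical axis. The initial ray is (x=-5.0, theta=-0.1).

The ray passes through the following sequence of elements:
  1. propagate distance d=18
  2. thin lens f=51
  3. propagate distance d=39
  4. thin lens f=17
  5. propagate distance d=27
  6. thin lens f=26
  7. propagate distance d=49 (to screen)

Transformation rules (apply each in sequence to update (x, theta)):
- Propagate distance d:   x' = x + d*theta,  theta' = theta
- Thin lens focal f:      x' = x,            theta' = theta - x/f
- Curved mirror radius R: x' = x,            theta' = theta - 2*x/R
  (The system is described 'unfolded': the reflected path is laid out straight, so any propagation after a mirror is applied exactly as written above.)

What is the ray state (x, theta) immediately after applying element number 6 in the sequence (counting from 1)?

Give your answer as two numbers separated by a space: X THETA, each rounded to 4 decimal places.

Answer: 4.1353 0.1978

Derivation:
Initial: x=-5.0000 theta=-0.1000
After 1 (propagate distance d=18): x=-6.8000 theta=-0.1000
After 2 (thin lens f=51): x=-6.8000 theta=1/30 (≈0.0333)
After 3 (propagate distance d=39): x=-5.5000 theta=1/30 (≈0.0333)
After 4 (thin lens f=17): x=-5.5000 theta=91/255 (≈0.3569)
After 5 (propagate distance d=27): x=703/170 (≈4.1353) theta=91/255 (≈0.3569)
After 6 (thin lens f=26): x=703/170 (≈4.1353) theta=2623/13260 (≈0.1978)
Rounded to 4 decimal places: x = 4.1353, theta = 0.1978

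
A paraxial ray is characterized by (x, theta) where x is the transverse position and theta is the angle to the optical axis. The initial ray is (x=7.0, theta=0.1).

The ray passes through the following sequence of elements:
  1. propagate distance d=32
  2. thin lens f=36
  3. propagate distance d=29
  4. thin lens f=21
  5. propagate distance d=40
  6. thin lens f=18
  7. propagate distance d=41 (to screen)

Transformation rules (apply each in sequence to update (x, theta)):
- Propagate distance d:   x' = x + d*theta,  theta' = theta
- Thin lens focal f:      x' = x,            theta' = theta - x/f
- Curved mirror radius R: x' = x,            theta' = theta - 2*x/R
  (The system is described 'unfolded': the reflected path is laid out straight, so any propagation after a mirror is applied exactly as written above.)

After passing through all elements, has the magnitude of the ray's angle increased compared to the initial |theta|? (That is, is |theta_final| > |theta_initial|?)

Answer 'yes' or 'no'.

Answer: yes

Derivation:
Initial: x=7.0000 theta=0.1000
After 1 (propagate distance d=32): x=10.2000 theta=0.1000
After 2 (thin lens f=36): x=10.2000 theta=-11/60 (≈-0.1833)
After 3 (propagate distance d=29): x=293/60 (≈4.8833) theta=-11/60 (≈-0.1833)
After 4 (thin lens f=21): x=293/60 (≈4.8833) theta=-131/315 (≈-0.4159)
After 5 (propagate distance d=40): x=-14807/1260 (≈-11.7516) theta=-131/315 (≈-0.4159)
After 6 (thin lens f=18): x=-14807/1260 (≈-11.7516) theta=1075/4536 (≈0.2370)
After 7 (propagate distance d=41 (to screen)): x=-6593/3240 (≈-2.0349) theta=1075/4536 (≈0.2370)
|theta_initial|=0.1000 |theta_final|=1075/4536 (≈0.2370) -> increased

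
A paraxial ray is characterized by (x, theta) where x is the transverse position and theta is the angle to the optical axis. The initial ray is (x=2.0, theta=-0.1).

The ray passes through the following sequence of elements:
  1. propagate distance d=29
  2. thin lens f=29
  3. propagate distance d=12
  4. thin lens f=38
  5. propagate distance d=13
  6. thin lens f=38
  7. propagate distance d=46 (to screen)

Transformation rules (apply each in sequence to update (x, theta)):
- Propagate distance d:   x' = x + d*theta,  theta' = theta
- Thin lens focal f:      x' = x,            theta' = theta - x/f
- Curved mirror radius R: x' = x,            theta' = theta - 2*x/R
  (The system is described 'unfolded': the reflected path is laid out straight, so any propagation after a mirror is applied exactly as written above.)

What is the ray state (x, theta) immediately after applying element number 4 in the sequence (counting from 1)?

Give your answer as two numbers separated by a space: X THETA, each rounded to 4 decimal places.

Initial: x=2.0000 theta=-0.1000
After 1 (propagate distance d=29): x=-0.9000 theta=-0.1000
After 2 (thin lens f=29): x=-0.9000 theta=-2/29 (≈-0.0690)
After 3 (propagate distance d=12): x=-501/290 (≈-1.7276) theta=-2/29 (≈-0.0690)
After 4 (thin lens f=38): x=-501/290 (≈-1.7276) theta=-259/11020 (≈-0.0235)
Rounded to 4 decimal places: x = -1.7276, theta = -0.0235

Answer: -1.7276 -0.0235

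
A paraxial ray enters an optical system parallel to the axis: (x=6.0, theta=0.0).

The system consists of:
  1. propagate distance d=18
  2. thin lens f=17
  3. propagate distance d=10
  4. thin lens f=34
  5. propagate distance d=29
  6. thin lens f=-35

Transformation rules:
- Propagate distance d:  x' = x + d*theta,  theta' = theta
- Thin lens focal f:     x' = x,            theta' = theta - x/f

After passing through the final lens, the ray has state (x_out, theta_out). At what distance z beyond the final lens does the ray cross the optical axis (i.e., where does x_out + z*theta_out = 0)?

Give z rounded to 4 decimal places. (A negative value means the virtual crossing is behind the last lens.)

Answer: -13.9501

Derivation:
Initial: x=6.0000 theta=0.0000
After 1 (propagate distance d=18): x=6.0000 theta=0.0000
After 2 (thin lens f=17): x=6.0000 theta=-6/17 (≈-0.3529)
After 3 (propagate distance d=10): x=42/17 (≈2.4706) theta=-6/17 (≈-0.3529)
After 4 (thin lens f=34): x=42/17 (≈2.4706) theta=-123/289 (≈-0.4256)
After 5 (propagate distance d=29): x=-2853/289 (≈-9.8720) theta=-123/289 (≈-0.4256)
After 6 (thin lens f=-35): x=-2853/289 (≈-9.8720) theta=-7158/10115 (≈-0.7077)
z_focus = -x_out/theta_out = -(-2853/289)/(-7158/10115) = -33285/2386 ≈ -13.9501
Rounded to 4 decimal places: z = -13.9501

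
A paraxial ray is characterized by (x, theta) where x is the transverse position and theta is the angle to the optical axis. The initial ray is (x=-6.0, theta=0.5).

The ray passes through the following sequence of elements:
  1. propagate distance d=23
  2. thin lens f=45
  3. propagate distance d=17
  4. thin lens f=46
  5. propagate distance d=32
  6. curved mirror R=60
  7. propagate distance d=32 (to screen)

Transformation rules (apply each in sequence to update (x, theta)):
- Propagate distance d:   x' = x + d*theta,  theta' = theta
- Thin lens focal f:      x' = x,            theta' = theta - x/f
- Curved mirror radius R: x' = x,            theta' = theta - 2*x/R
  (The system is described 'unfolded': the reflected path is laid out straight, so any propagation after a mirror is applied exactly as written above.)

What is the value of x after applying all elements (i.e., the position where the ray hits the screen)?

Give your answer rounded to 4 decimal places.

Initial: x=-6.0000 theta=0.5000
After 1 (propagate distance d=23): x=5.5000 theta=0.5000
After 2 (thin lens f=45): x=5.5000 theta=17/45 (≈0.3778)
After 3 (propagate distance d=17): x=1073/90 (≈11.9222) theta=17/45 (≈0.3778)
After 4 (thin lens f=46): x=1073/90 (≈11.9222) theta=491/4140 (≈0.1186)
After 5 (propagate distance d=32): x=723/46 (≈15.7174) theta=491/4140 (≈0.1186)
After 6 (curved mirror R=60): x=723/46 (≈15.7174) theta=-839/2070 (≈-0.4053)
After 7 (propagate distance d=32 (to screen)): x=5687/2070 (≈2.7473) theta=-839/2070 (≈-0.4053)
Rounded to 4 decimal places: x = 2.7473

Answer: 2.7473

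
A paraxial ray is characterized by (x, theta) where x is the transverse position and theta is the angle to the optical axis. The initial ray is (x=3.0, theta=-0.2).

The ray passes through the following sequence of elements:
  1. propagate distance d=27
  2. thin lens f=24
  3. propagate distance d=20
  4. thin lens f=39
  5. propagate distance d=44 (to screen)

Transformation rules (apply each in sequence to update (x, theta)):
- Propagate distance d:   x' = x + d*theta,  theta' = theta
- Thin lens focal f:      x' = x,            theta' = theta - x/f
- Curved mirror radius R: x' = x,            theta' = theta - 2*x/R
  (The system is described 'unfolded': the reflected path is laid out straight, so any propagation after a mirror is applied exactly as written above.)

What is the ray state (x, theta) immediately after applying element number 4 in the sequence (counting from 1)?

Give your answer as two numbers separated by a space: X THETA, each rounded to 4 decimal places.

Answer: -4.4000 0.0128

Derivation:
Initial: x=3.0000 theta=-0.2000
After 1 (propagate distance d=27): x=-2.4000 theta=-0.2000
After 2 (thin lens f=24): x=-2.4000 theta=-0.1000
After 3 (propagate distance d=20): x=-4.4000 theta=-0.1000
After 4 (thin lens f=39): x=-4.4000 theta=1/78 (≈0.0128)
Rounded to 4 decimal places: x = -4.4000, theta = 0.0128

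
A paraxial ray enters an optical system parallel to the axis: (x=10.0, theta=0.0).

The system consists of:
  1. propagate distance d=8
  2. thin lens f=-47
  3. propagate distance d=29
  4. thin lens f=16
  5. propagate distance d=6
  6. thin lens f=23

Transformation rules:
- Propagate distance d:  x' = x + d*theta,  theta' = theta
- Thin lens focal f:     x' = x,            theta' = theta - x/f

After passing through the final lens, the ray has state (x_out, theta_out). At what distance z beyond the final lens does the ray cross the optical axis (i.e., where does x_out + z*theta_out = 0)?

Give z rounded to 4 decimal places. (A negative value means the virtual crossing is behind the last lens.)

Answer: 8.8050

Derivation:
Initial: x=10.0000 theta=0.0000
After 1 (propagate distance d=8): x=10.0000 theta=0.0000
After 2 (thin lens f=-47): x=10.0000 theta=10/47 (≈0.2128)
After 3 (propagate distance d=29): x=760/47 (≈16.1702) theta=10/47 (≈0.2128)
After 4 (thin lens f=16): x=760/47 (≈16.1702) theta=-75/94 (≈-0.7979)
After 5 (propagate distance d=6): x=535/47 (≈11.3830) theta=-75/94 (≈-0.7979)
After 6 (thin lens f=23): x=535/47 (≈11.3830) theta=-2795/2162 (≈-1.2928)
z_focus = -x_out/theta_out = -(535/47)/(-2795/2162) = 4922/559 ≈ 8.8050
Rounded to 4 decimal places: z = 8.8050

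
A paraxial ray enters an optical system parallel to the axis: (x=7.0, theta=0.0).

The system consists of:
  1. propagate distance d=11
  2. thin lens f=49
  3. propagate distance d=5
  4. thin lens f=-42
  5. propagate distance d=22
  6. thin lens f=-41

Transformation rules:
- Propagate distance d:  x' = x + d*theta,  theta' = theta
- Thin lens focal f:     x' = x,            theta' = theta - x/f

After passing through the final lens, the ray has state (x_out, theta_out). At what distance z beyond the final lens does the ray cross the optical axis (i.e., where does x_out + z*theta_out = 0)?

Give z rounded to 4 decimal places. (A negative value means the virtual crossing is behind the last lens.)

Initial: x=7.0000 theta=0.0000
After 1 (propagate distance d=11): x=7.0000 theta=0.0000
After 2 (thin lens f=49): x=7.0000 theta=-1/7 (≈-0.1429)
After 3 (propagate distance d=5): x=44/7 (≈6.2857) theta=-1/7 (≈-0.1429)
After 4 (thin lens f=-42): x=44/7 (≈6.2857) theta=1/147 (≈0.0068)
After 5 (propagate distance d=22): x=946/147 (≈6.4354) theta=1/147 (≈0.0068)
After 6 (thin lens f=-41): x=946/147 (≈6.4354) theta=47/287 (≈0.1638)
z_focus = -x_out/theta_out = -(946/147)/(47/287) = -38786/987 ≈ -39.2969
Rounded to 4 decimal places: z = -39.2969

Answer: -39.2969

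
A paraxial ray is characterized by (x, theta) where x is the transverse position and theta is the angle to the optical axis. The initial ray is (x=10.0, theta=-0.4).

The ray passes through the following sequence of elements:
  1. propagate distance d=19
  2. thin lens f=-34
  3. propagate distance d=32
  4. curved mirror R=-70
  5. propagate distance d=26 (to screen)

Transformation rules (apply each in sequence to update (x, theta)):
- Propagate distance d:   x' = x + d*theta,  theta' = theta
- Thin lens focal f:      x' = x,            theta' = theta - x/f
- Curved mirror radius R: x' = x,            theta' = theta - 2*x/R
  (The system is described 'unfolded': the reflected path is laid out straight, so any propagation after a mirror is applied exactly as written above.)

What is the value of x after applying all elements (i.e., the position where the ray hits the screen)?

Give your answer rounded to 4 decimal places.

Answer: -22.7536

Derivation:
Initial: x=10.0000 theta=-0.4000
After 1 (propagate distance d=19): x=2.4000 theta=-0.4000
After 2 (thin lens f=-34): x=2.4000 theta=-28/85 (≈-0.3294)
After 3 (propagate distance d=32): x=-692/85 (≈-8.1412) theta=-28/85 (≈-0.3294)
After 4 (curved mirror R=-70): x=-692/85 (≈-8.1412) theta=-1672/2975 (≈-0.5620)
After 5 (propagate distance d=26 (to screen)): x=-67692/2975 (≈-22.7536) theta=-1672/2975 (≈-0.5620)
Rounded to 4 decimal places: x = -22.7536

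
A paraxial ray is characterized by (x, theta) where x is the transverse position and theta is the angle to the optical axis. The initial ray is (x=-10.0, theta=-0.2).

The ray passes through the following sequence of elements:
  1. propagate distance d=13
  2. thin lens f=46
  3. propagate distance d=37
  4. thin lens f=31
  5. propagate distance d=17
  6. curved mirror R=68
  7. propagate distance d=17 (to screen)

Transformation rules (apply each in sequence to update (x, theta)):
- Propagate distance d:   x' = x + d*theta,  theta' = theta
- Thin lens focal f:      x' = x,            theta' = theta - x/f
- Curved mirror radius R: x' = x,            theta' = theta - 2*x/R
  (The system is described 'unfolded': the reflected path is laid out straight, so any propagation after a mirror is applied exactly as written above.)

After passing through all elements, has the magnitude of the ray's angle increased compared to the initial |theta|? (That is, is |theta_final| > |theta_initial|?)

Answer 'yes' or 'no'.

Answer: yes

Derivation:
Initial: x=-10.0000 theta=-0.2000
After 1 (propagate distance d=13): x=-12.6000 theta=-0.2000
After 2 (thin lens f=46): x=-12.6000 theta=17/230 (≈0.0739)
After 3 (propagate distance d=37): x=-2269/230 (≈-9.8652) theta=17/230 (≈0.0739)
After 4 (thin lens f=31): x=-2269/230 (≈-9.8652) theta=1398/3565 (≈0.3921)
After 5 (propagate distance d=17): x=-22807/7130 (≈-3.1987) theta=1398/3565 (≈0.3921)
After 6 (curved mirror R=68): x=-22807/7130 (≈-3.1987) theta=117871/242420 (≈0.4862)
After 7 (propagate distance d=17 (to screen)): x=72257/14260 (≈5.0671) theta=117871/242420 (≈0.4862)
|theta_initial|=0.2000 |theta_final|=117871/242420 (≈0.4862) -> increased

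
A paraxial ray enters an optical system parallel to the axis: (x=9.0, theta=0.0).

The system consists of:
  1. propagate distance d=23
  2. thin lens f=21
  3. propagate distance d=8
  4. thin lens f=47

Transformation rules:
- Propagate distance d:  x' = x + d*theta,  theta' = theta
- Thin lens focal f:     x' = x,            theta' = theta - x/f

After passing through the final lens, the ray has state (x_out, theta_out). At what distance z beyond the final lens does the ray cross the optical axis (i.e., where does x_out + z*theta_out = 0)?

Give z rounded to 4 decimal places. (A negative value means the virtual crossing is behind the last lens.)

Answer: 10.1833

Derivation:
Initial: x=9.0000 theta=0.0000
After 1 (propagate distance d=23): x=9.0000 theta=0.0000
After 2 (thin lens f=21): x=9.0000 theta=-3/7 (≈-0.4286)
After 3 (propagate distance d=8): x=39/7 (≈5.5714) theta=-3/7 (≈-0.4286)
After 4 (thin lens f=47): x=39/7 (≈5.5714) theta=-180/329 (≈-0.5471)
z_focus = -x_out/theta_out = -(39/7)/(-180/329) = 611/60 ≈ 10.1833
Rounded to 4 decimal places: z = 10.1833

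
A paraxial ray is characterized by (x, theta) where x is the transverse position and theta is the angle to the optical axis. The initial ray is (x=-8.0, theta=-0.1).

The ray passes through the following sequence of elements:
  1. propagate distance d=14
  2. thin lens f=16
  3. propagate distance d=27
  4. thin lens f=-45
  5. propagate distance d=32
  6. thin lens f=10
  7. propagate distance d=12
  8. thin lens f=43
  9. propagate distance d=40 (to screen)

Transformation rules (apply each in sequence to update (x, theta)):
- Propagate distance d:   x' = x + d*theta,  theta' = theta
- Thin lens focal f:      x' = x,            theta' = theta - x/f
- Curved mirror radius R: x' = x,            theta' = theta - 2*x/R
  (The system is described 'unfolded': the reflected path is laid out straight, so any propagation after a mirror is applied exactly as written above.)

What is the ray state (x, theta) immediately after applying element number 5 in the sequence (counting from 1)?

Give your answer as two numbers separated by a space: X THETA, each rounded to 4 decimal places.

Answer: 22.0381 0.5711

Derivation:
Initial: x=-8.0000 theta=-0.1000
After 1 (propagate distance d=14): x=-9.4000 theta=-0.1000
After 2 (thin lens f=16): x=-9.4000 theta=0.4875
After 3 (propagate distance d=27): x=3.7625 theta=0.4875
After 4 (thin lens f=-45): x=3.7625 theta=257/450 (≈0.5711)
After 5 (propagate distance d=32): x=79337/3600 (≈22.0381) theta=257/450 (≈0.5711)
Rounded to 4 decimal places: x = 22.0381, theta = 0.5711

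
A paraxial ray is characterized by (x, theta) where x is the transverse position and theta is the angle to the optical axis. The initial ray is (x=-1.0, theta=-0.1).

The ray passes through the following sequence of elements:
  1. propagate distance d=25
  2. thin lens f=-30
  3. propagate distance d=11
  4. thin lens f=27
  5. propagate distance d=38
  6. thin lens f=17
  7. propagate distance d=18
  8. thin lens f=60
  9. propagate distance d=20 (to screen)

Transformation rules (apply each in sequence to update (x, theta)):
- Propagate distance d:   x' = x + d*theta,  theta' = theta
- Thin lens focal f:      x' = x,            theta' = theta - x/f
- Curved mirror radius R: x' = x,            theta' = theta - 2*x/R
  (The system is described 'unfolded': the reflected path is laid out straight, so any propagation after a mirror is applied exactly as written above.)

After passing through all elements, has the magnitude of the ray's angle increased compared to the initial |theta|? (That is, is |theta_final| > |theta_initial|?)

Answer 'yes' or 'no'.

Answer: yes

Derivation:
Initial: x=-1.0000 theta=-0.1000
After 1 (propagate distance d=25): x=-3.5000 theta=-0.1000
After 2 (thin lens f=-30): x=-3.5000 theta=-13/60 (≈-0.2167)
After 3 (propagate distance d=11): x=-353/60 (≈-5.8833) theta=-13/60 (≈-0.2167)
After 4 (thin lens f=27): x=-353/60 (≈-5.8833) theta=1/810 (≈0.0012)
After 5 (propagate distance d=38): x=-1891/324 (≈-5.8364) theta=1/810 (≈0.0012)
After 6 (thin lens f=17): x=-1891/324 (≈-5.8364) theta=3163/9180 (≈0.3446)
After 7 (propagate distance d=18): x=10067/27540 (≈0.3655) theta=3163/9180 (≈0.3446)
After 8 (thin lens f=60): x=10067/27540 (≈0.3655) theta=559273/1652400 (≈0.3385)
After 9 (propagate distance d=20 (to screen)): x=294737/41310 (≈7.1348) theta=559273/1652400 (≈0.3385)
|theta_initial|=0.1000 |theta_final|=559273/1652400 (≈0.3385) -> increased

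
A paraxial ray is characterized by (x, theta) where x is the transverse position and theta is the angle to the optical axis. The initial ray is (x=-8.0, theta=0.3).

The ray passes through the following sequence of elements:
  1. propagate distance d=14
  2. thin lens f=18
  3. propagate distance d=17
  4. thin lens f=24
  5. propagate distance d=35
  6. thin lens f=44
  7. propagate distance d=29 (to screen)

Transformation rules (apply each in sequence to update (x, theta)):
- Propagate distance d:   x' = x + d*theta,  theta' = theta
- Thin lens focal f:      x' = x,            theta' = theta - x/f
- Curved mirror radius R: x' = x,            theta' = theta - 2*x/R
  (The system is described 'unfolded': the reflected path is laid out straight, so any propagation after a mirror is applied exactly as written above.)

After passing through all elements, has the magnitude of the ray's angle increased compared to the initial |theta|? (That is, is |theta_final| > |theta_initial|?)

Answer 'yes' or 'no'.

Answer: no

Derivation:
Initial: x=-8.0000 theta=0.3000
After 1 (propagate distance d=14): x=-3.8000 theta=0.3000
After 2 (thin lens f=18): x=-3.8000 theta=23/45 (≈0.5111)
After 3 (propagate distance d=17): x=44/9 (≈4.8889) theta=23/45 (≈0.5111)
After 4 (thin lens f=24): x=44/9 (≈4.8889) theta=83/270 (≈0.3074)
After 5 (propagate distance d=35): x=845/54 (≈15.6481) theta=83/270 (≈0.3074)
After 6 (thin lens f=44): x=845/54 (≈15.6481) theta=-191/3960 (≈-0.0482)
After 7 (propagate distance d=29 (to screen)): x=169283/11880 (≈14.2494) theta=-191/3960 (≈-0.0482)
|theta_initial|=0.3000 |theta_final|=191/3960 (≈0.0482) -> not increased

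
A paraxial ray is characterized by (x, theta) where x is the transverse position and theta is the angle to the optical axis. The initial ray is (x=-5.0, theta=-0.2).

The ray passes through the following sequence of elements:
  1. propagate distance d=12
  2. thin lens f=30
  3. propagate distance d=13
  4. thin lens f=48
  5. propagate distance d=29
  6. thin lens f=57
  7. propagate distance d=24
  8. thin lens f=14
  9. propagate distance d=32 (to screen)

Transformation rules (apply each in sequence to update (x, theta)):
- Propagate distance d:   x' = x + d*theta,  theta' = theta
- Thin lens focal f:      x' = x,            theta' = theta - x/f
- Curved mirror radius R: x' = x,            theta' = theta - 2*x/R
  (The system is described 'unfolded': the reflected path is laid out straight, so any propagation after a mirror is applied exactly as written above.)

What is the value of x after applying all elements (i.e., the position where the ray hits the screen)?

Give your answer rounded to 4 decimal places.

Initial: x=-5.0000 theta=-0.2000
After 1 (propagate distance d=12): x=-7.4000 theta=-0.2000
After 2 (thin lens f=30): x=-7.4000 theta=7/150 (≈0.0467)
After 3 (propagate distance d=13): x=-1019/150 (≈-6.7933) theta=7/150 (≈0.0467)
After 4 (thin lens f=48): x=-1019/150 (≈-6.7933) theta=271/1440 (≈0.1882)
After 5 (propagate distance d=29): x=-9617/7200 (≈-1.3357) theta=271/1440 (≈0.1882)
After 6 (thin lens f=57): x=-9617/7200 (≈-1.3357) theta=21713/102600 (≈0.2116)
After 7 (propagate distance d=24): x=512093/136800 (≈3.7434) theta=21713/102600 (≈0.2116)
After 8 (thin lens f=14): x=512093/136800 (≈3.7434) theta=-320351/5745600 (≈-0.0558)
After 9 (propagate distance d=32 (to screen)): x=5628337/2872800 (≈1.9592) theta=-320351/5745600 (≈-0.0558)
Rounded to 4 decimal places: x = 1.9592

Answer: 1.9592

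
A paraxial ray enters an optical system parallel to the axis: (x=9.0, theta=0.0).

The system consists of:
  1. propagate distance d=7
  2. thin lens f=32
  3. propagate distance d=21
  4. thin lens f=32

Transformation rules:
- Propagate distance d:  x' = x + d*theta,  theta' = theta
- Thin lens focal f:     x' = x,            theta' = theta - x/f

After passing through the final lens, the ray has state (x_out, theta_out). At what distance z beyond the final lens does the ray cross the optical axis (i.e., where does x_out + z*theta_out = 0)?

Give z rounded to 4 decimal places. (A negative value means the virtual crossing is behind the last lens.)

Initial: x=9.0000 theta=0.0000
After 1 (propagate distance d=7): x=9.0000 theta=0.0000
After 2 (thin lens f=32): x=9.0000 theta=-9/32 (≈-0.2813)
After 3 (propagate distance d=21): x=99/32 (≈3.0938) theta=-9/32 (≈-0.2813)
After 4 (thin lens f=32): x=99/32 (≈3.0938) theta=-387/1024 (≈-0.3779)
z_focus = -x_out/theta_out = -(99/32)/(-387/1024) = 352/43 ≈ 8.1860
Rounded to 4 decimal places: z = 8.1860

Answer: 8.1860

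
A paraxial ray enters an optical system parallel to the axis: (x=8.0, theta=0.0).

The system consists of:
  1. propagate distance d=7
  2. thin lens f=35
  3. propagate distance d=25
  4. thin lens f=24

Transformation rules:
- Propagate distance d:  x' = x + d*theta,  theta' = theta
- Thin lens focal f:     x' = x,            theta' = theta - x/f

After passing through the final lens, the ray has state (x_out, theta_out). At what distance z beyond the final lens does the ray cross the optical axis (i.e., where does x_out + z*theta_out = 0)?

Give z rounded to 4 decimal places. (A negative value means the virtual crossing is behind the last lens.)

Answer: 7.0588

Derivation:
Initial: x=8.0000 theta=0.0000
After 1 (propagate distance d=7): x=8.0000 theta=0.0000
After 2 (thin lens f=35): x=8.0000 theta=-8/35 (≈-0.2286)
After 3 (propagate distance d=25): x=16/7 (≈2.2857) theta=-8/35 (≈-0.2286)
After 4 (thin lens f=24): x=16/7 (≈2.2857) theta=-34/105 (≈-0.3238)
z_focus = -x_out/theta_out = -(16/7)/(-34/105) = 120/17 ≈ 7.0588
Rounded to 4 decimal places: z = 7.0588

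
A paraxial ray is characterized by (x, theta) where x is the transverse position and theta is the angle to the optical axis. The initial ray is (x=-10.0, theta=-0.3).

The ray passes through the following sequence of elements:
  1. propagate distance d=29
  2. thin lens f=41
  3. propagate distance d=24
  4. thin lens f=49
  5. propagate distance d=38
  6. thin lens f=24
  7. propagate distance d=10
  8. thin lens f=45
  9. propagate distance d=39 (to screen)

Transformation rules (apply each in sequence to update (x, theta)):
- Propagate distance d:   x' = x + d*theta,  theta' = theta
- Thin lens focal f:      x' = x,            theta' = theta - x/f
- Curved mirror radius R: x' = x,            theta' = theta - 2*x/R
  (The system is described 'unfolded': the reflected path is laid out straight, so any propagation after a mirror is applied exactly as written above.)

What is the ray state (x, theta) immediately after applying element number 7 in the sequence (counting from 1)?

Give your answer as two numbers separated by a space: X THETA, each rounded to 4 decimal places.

Answer: 6.1147 0.3540

Derivation:
Initial: x=-10.0000 theta=-0.3000
After 1 (propagate distance d=29): x=-18.7000 theta=-0.3000
After 2 (thin lens f=41): x=-18.7000 theta=32/205 (≈0.1561)
After 3 (propagate distance d=24): x=-6131/410 (≈-14.9537) theta=32/205 (≈0.1561)
After 4 (thin lens f=49): x=-6131/410 (≈-14.9537) theta=9267/20090 (≈0.4613)
After 5 (propagate distance d=38): x=51727/20090 (≈2.5748) theta=9267/20090 (≈0.4613)
After 6 (thin lens f=24): x=51727/20090 (≈2.5748) theta=24383/68880 (≈0.3540)
After 7 (propagate distance d=10): x=1474129/241080 (≈6.1147) theta=24383/68880 (≈0.3540)
Rounded to 4 decimal places: x = 6.1147, theta = 0.3540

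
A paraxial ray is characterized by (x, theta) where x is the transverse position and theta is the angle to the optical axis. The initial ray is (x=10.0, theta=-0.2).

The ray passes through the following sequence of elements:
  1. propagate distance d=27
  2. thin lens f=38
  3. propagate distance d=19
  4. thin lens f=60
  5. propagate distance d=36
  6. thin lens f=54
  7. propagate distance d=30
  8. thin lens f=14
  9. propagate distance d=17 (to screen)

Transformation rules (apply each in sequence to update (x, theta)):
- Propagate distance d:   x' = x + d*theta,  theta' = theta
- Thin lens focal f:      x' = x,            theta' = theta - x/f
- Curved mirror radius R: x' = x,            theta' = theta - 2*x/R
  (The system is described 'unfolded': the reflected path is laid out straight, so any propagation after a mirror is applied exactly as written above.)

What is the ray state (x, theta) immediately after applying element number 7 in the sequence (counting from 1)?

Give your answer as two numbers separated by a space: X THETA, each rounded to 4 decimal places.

Answer: -14.2851 -0.0709

Derivation:
Initial: x=10.0000 theta=-0.2000
After 1 (propagate distance d=27): x=4.6000 theta=-0.2000
After 2 (thin lens f=38): x=4.6000 theta=-61/190 (≈-0.3211)
After 3 (propagate distance d=19): x=-1.5000 theta=-61/190 (≈-0.3211)
After 4 (thin lens f=60): x=-1.5000 theta=-45/152 (≈-0.2961)
After 5 (propagate distance d=36): x=-231/19 (≈-12.1579) theta=-45/152 (≈-0.2961)
After 6 (thin lens f=54): x=-231/19 (≈-12.1579) theta=-97/1368 (≈-0.0709)
After 7 (propagate distance d=30): x=-3257/228 (≈-14.2851) theta=-97/1368 (≈-0.0709)
Rounded to 4 decimal places: x = -14.2851, theta = -0.0709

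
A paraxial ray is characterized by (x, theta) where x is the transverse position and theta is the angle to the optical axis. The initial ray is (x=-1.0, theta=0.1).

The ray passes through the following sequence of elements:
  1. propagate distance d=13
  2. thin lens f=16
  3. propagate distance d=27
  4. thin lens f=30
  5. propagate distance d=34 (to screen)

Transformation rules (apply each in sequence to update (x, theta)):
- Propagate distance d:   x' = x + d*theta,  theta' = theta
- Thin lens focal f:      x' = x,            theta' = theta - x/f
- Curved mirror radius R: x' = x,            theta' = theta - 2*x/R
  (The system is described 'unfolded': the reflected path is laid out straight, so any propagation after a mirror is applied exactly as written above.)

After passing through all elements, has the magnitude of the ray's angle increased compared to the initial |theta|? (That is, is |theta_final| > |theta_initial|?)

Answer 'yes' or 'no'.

Initial: x=-1.0000 theta=0.1000
After 1 (propagate distance d=13): x=0.3000 theta=0.1000
After 2 (thin lens f=16): x=0.3000 theta=13/160 (≈0.0813)
After 3 (propagate distance d=27): x=399/160 (≈2.4938) theta=13/160 (≈0.0813)
After 4 (thin lens f=30): x=399/160 (≈2.4938) theta=-3/1600 (≈-0.0019)
After 5 (propagate distance d=34 (to screen)): x=2.4300 theta=-3/1600 (≈-0.0019)
|theta_initial|=0.1000 |theta_final|=3/1600 (≈0.0019) -> not increased

Answer: no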